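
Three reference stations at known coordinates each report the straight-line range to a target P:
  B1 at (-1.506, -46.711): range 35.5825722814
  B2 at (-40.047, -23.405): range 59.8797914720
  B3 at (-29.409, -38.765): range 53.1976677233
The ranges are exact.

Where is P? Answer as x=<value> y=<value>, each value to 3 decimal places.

x=19.594 y=-18.059

eq1: (x + 1.506)² + (y + 46.711)² = 35.5825722814²
eq2: (x + 40.047)² + (y + 23.405)² = 59.8797914720²
eq3: (x + 29.409)² + (y + 38.765)² = 53.1976677233²
eq2−eq1, eq2−eq3 (x²,y² cancel):
  77.082·x − 46.612·y = 2352.099300
  21.276·x − 30.720·y = 971.655848
det = 77.082·-30.720 − -46.612·21.276 = -1376.242128
x = (2352.099300·-30.720 − -46.612·971.655848) / -1376.242128 = 19.593695
y = (77.082·971.655848 − 2352.099300·21.276) / -1376.242128 = -18.059258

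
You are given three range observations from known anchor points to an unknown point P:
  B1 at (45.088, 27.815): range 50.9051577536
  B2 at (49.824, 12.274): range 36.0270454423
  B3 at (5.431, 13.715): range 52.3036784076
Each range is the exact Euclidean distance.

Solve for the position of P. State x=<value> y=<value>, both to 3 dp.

x=42.651 y=-23.032

eq1: (x − 45.088)² + (y − 27.815)² = 50.9051577536²
eq2: (x − 49.824)² + (y − 12.274)² = 36.0270454423²
eq3: (x − 5.431)² + (y − 13.715)² = 52.3036784076²
eq2−eq3, eq2−eq1 (x²,y² cancel):
  -88.786·x + 2.882·y = -3853.211838
  -9.472·x + 31.082·y = -1119.867166
det = -88.786·31.082 − 2.882·-9.472 = -2732.348148
x = (-3853.211838·31.082 − 2.882·-1119.867166) / -2732.348148 = 42.651253
y = (-88.786·-1119.867166 − -3853.211838·-9.472) / -2732.348148 = -23.031803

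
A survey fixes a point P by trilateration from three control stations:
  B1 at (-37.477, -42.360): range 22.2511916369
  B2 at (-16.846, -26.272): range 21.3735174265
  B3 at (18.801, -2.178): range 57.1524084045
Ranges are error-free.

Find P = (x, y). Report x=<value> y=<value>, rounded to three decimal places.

x=-15.857 y=-47.623

eq1: (x + 37.477)² + (y + 42.360)² = 22.2511916369²
eq2: (x + 16.846)² + (y + 26.272)² = 21.3735174265²
eq3: (x − 18.801)² + (y + 2.178)² = 57.1524084045²
eq3−eq1, eq3−eq2 (x²,y² cancel):
  -112.556·x − 80.364·y = 5611.956101
  -71.294·x − 48.188·y = 3425.354954
det = -112.556·-48.188 − -80.364·-71.294 = -305.622488
x = (5611.956101·-48.188 − -80.364·3425.354954) / -305.622488 = -15.857095
y = (-112.556·3425.354954 − 5611.956101·-71.294) / -305.622488 = -47.622628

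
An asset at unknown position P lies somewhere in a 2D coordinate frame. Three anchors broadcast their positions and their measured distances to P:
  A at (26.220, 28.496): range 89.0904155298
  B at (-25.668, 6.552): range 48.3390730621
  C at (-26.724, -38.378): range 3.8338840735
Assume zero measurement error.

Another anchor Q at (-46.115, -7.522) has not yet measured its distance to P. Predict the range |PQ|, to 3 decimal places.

eq1: (x − 26.220)² + (y − 28.496)² = 89.0904155298²
eq2: (x + 25.668)² + (y − 6.552)² = 48.3390730621²
eq3: (x + 26.724)² + (y + 38.378)² = 3.8338840735²
eq2−eq1, eq2−eq3 (x²,y² cancel):
  103.776·x + 43.888·y = -4802.700667
  -2.112·x − 89.860·y = 3807.235449
det = 103.776·-89.860 − 43.888·-2.112 = -9232.619904
x = (-4802.700667·-89.860 − 43.888·3807.235449) / -9232.619904 = -28.646119
y = (103.776·3807.235449 − -4802.700667·-2.112) / -9232.619904 = -41.695246
|P − Q| = √((-28.646119 − -46.115)² + (-41.695246 − -7.522)²) = 38.379325

38.379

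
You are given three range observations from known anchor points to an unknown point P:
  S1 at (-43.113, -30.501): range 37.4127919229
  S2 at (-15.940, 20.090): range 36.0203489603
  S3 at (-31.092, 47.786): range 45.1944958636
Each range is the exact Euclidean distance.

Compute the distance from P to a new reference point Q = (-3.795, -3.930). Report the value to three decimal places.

eq1: (x + 43.113)² + (y + 30.501)² = 37.4127919229²
eq2: (x + 15.940)² + (y − 20.090)² = 36.0203489603²
eq3: (x + 31.092)² + (y − 47.786)² = 45.1944958636²
eq2−eq3, eq2−eq1 (x²,y² cancel):
  -30.304·x + 55.392·y = 1847.445643
  -54.346·x − 101.182·y = 2029.098610
det = -30.304·-101.182 − 55.392·-54.346 = 6076.552960
x = (1847.445643·-101.182 − 55.392·2029.098610) / 6076.552960 = -49.258861
y = (-30.304·2029.098610 − 1847.445643·-54.346) / 6076.552960 = 6.403544
|P − Q| = √((-49.258861 − -3.795)² + (6.403544 − -3.930)²) = 46.623436

46.623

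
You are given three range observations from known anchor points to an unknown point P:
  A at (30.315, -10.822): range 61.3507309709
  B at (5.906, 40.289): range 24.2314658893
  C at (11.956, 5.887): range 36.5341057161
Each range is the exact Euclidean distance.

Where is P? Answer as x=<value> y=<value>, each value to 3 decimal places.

eq1: (x − 30.315)² + (y + 10.822)² = 61.3507309709²
eq2: (x − 5.906)² + (y − 40.289)² = 24.2314658893²
eq3: (x − 11.956)² + (y − 5.887)² = 36.5341057161²
eq1−eq3, eq1−eq2 (x²,y² cancel):
  -36.718·x + 33.418·y = 1570.659106
  -48.818·x + 102.222·y = 3798.717700
det = -36.718·102.222 − 33.418·-48.818 = -2121.987472
x = (1570.659106·102.222 − 33.418·3798.717700) / -2121.987472 = -15.839098
y = (-36.718·3798.717700 − 1570.659106·-48.818) / -2121.987472 = 29.597197

x=-15.839 y=29.597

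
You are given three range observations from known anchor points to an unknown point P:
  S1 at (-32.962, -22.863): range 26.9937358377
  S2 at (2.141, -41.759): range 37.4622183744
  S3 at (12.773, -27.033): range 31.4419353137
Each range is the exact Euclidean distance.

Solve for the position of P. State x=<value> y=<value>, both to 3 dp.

eq1: (x + 32.962)² + (y + 22.863)² = 26.9937358377²
eq2: (x − 2.141)² + (y + 41.759)² = 37.4622183744²
eq3: (x − 12.773)² + (y + 27.033)² = 31.4419353137²
eq2−eq3, eq2−eq1 (x²,y² cancel):
  21.264·x + 29.452·y = -439.642835
  -70.206·x + 37.792·y = 535.568282
det = 21.264·37.792 − 29.452·-70.206 = 2871.316200
x = (-439.642835·37.792 − 29.452·535.568282) / 2871.316200 = -11.280032
y = (21.264·535.568282 − -439.642835·-70.206) / 2871.316200 = -6.783384

x=-11.280 y=-6.783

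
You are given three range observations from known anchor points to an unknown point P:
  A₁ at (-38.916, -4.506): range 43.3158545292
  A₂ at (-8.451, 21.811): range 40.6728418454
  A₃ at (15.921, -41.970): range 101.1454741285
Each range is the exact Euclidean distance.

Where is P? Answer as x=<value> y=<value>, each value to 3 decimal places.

x=-45.638 y=38.285

eq1: (x + 38.916)² + (y + 4.506)² = 43.3158545292²
eq2: (x + 8.451)² + (y − 21.811)² = 40.6728418454²
eq3: (x − 15.921)² + (y + 41.970)² = 101.1454741285²
eq3−eq1, eq3−eq2 (x²,y² cancel):
  -109.674·x + 74.928·y = 7873.943634
  -48.744·x + 127.562·y = 7108.306854
det = -109.674·127.562 − 74.928·-48.744 = -10337.944356
x = (7873.943634·127.562 − 74.928·7108.306854) / -10337.944356 = -45.638162
y = (-109.674·7108.306854 − 7873.943634·-48.744) / -10337.944356 = 38.285071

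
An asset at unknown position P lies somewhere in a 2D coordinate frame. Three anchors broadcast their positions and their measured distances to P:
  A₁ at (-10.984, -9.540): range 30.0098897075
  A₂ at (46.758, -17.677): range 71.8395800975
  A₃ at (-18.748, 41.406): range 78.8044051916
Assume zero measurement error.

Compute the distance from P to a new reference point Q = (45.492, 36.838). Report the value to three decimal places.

100.502

eq1: (x + 10.984)² + (y + 9.540)² = 30.0098897075²
eq2: (x − 46.758)² + (y + 17.677)² = 71.8395800975²
eq3: (x + 18.748)² + (y − 41.406)² = 78.8044051916²
eq2−eq1, eq2−eq3 (x²,y² cancel):
  -115.484·x + 16.274·y = 1973.204751
  -131.012·x + 118.166·y = -1482.051562
det = -115.484·118.166 − 16.274·-131.012 = -11514.193056
x = (1973.204751·118.166 − 16.274·-1482.051562) / -11514.193056 = -22.344998
y = (-115.484·-1482.051562 − 1973.204751·-131.012) / -11514.193056 = -37.316271
|P − Q| = √((-22.344998 − 45.492)² + (-37.316271 − 36.838)²) = 100.502309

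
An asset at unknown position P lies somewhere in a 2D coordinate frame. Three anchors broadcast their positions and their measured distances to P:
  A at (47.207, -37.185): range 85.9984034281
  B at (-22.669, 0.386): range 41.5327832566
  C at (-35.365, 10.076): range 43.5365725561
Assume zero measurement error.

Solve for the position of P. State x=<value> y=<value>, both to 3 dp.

x=0.372 y=34.941

eq1: (x − 47.207)² + (y + 37.185)² = 85.9984034281²
eq2: (x + 22.669)² + (y − 0.386)² = 41.5327832566²
eq3: (x + 35.365)² + (y − 10.076)² = 43.5365725561²
eq3−eq1, eq3−eq2 (x²,y² cancel):
  165.144·x − 94.522·y = -3241.276169
  25.392·x − 19.380·y = -667.715379
det = 165.144·-19.380 − -94.522·25.392 = -800.388096
x = (-3241.276169·-19.380 − -94.522·-667.715379) / -800.388096 = 0.372146
y = (165.144·-667.715379 − -3241.276169·25.392) / -800.388096 = 34.941429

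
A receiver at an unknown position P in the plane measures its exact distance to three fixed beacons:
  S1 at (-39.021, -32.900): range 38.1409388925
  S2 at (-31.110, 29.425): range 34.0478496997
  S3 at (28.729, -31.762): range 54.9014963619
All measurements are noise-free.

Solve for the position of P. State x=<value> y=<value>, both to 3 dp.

eq1: (x + 39.021)² + (y + 32.900)² = 38.1409388925²
eq2: (x + 31.110)² + (y − 29.425)² = 34.0478496997²
eq3: (x − 28.729)² + (y + 31.762)² = 54.9014963619²
eq3−eq1, eq3−eq2 (x²,y² cancel):
  -135.500·x − 2.276·y = 2330.311439
  -119.678·x + 122.374·y = 1854.400874
det = -135.500·122.374 − -2.276·-119.678 = -16854.064128
x = (2330.311439·122.374 − -2.276·1854.400874) / -16854.064128 = -17.170348
y = (-135.500·1854.400874 − 2330.311439·-119.678) / -16854.064128 = -1.638518

x=-17.170 y=-1.639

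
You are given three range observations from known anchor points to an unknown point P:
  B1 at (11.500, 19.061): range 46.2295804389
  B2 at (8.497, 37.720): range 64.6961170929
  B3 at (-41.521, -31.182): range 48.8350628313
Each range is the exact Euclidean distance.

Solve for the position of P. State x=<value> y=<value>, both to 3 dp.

x=7.131 y=-26.962

eq1: (x − 11.500)² + (y − 19.061)² = 46.2295804389²
eq2: (x − 8.497)² + (y − 37.720)² = 64.6961170929²
eq3: (x + 41.521)² + (y + 31.182)² = 48.8350628313²
eq2−eq1, eq2−eq3 (x²,y² cancel):
  6.006·x − 37.318·y = 1048.987771
  -100.036·x − 137.804·y = 3002.037361
det = 6.006·-137.804 − -37.318·-100.036 = -4560.794272
x = (1048.987771·-137.804 − -37.318·3002.037361) / -4560.794272 = 7.131363
y = (6.006·3002.037361 − 1048.987771·-100.036) / -4560.794272 = -26.961702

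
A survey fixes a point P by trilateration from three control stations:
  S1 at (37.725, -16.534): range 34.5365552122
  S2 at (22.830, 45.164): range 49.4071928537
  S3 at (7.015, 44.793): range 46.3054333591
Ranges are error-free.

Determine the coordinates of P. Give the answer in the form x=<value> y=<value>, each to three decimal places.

eq1: (x − 37.725)² + (y + 16.534)² = 34.5365552122²
eq2: (x − 22.830)² + (y − 45.164)² = 49.4071928537²
eq3: (x − 7.015)² + (y − 44.793)² = 46.3054333591²
eq1−eq2, eq1−eq3 (x²,y² cancel):
  -29.790·x + 123.396·y = -383.850045
  -61.420·x + 122.654·y = -592.345220
det = -29.790·122.654 − 123.396·-61.420 = 3925.119660
x = (-383.850045·122.654 − 123.396·-592.345220) / 3925.119660 = 6.627132
y = (-29.790·-592.345220 − -383.850045·-61.420) / 3925.119660 = -1.510809

x=6.627 y=-1.511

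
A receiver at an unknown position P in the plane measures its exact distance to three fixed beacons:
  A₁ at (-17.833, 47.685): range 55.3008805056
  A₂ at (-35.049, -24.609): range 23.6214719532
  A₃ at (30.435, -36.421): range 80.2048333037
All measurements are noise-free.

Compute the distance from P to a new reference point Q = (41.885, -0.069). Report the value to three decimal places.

eq1: (x + 17.833)² + (y − 47.685)² = 55.3008805056²
eq2: (x + 35.049)² + (y + 24.609)² = 23.6214719532²
eq3: (x − 30.435)² + (y + 36.421)² = 80.2048333037²
eq3−eq2, eq3−eq1 (x²,y² cancel):
  -130.968·x + 23.624·y = 5456.098164
  -96.536·x + 168.212·y = 3713.724549
det = -130.968·168.212 − 23.624·-96.536 = -19749.822752
x = (5456.098164·168.212 − 23.624·3713.724549) / -19749.822752 = -42.028132
y = (-130.968·3713.724549 − 5456.098164·-96.536) / -19749.822752 = -2.042085
|P − Q| = √((-42.028132 − 41.885)² + (-2.042085 − -0.069)²) = 83.936326

83.936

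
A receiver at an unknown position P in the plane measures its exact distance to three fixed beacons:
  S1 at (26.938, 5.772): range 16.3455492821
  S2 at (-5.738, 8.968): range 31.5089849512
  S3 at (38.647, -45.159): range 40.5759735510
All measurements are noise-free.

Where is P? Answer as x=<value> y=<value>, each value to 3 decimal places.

eq1: (x − 26.938)² + (y − 5.772)² = 16.3455492821²
eq2: (x + 5.738)² + (y − 8.968)² = 31.5089849512²
eq3: (x − 38.647)² + (y + 45.159)² = 40.5759735510²
eq3−eq1, eq3−eq2 (x²,y² cancel):
  -23.418·x + 101.862·y = -1394.721414
  -88.770·x + 108.254·y = -2765.982725
det = -23.418·108.254 − 101.862·-88.770 = 6507.197568
x = (-1394.721414·108.254 − 101.862·-2765.982725) / 6507.197568 = 20.095342
y = (-23.418·-2765.982725 − -1394.721414·-88.770) / 6507.197568 = -9.072360

x=20.095 y=-9.072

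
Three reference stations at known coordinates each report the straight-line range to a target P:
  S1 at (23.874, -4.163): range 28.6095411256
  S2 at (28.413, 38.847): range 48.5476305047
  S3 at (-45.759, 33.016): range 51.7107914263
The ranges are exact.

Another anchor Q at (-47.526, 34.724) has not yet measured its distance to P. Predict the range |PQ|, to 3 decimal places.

54.145

eq1: (x − 23.874)² + (y + 4.163)² = 28.6095411256²
eq2: (x − 28.413)² + (y − 38.847)² = 48.5476305047²
eq3: (x + 45.759)² + (y − 33.016)² = 51.7107914263²
eq2−eq1, eq2−eq3 (x²,y² cancel):
  -9.078·x − 86.020·y = -190.722949
  -148.344·x − 11.662·y = 550.420837
det = -9.078·-11.662 − -86.020·-148.344 = -12654.683244
x = (-190.722949·-11.662 − -86.020·550.420837) / -12654.683244 = -3.917238
y = (-9.078·550.420837 − -190.722949·-148.344) / -12654.683244 = 2.630593
|P − Q| = √((-3.917238 − -47.526)² + (2.630593 − 34.724)²) = 54.145275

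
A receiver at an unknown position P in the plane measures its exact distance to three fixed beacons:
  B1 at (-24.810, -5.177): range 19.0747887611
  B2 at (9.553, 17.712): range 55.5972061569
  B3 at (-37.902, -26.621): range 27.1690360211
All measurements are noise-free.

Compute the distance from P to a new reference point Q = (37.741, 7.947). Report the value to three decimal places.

eq1: (x + 24.810)² + (y + 5.177)² = 19.0747887611²
eq2: (x − 9.553)² + (y − 17.712)² = 55.5972061569²
eq3: (x + 37.902)² + (y + 26.621)² = 27.1690360211²
eq1−eq3, eq1−eq2 (x²,y² cancel):
  -26.184·x − 42.888·y = 1128.592864
  68.726·x + 45.778·y = -2964.564442
det = -26.184·45.778 − -42.888·68.726 = 1748.869536
x = (1128.592864·45.778 − -42.888·-2964.564442) / 1748.869536 = -43.159032
y = (-26.184·-2964.564442 − 1128.592864·68.726) / 1748.869536 = 0.034584
|P − Q| = √((-43.159032 − 37.741)² + (0.034584 − 7.947)²) = 81.286047

81.286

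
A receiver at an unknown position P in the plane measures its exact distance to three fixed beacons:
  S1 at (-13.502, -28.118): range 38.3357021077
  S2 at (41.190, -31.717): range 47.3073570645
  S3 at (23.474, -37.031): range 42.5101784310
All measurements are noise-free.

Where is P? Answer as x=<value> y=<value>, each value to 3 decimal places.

x=8.981 y=2.932

eq1: (x + 13.502)² + (y + 28.118)² = 38.3357021077²
eq2: (x − 41.190)² + (y + 31.717)² = 47.3073570645²
eq3: (x − 23.474)² + (y + 37.031)² = 42.5101784310²
eq3−eq1, eq3−eq2 (x²,y² cancel):
  -73.952·x + 17.826·y = -611.908495
  35.432·x + 10.628·y = 349.389790
det = -73.952·10.628 − 17.826·35.432 = -1417.572688
x = (-611.908495·10.628 − 17.826·349.389790) / -1417.572688 = 8.981258
y = (-73.952·349.389790 − -611.908495·35.432) / -1417.572688 = 2.932429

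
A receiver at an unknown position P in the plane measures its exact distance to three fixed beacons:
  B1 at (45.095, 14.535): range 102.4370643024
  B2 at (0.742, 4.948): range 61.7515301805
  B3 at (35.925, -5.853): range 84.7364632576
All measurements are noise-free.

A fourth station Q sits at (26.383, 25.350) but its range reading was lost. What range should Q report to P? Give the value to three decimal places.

eq1: (x − 45.095)² + (y − 14.535)² = 102.4370643024²
eq2: (x − 0.742)² + (y − 4.948)² = 61.7515301805²
eq3: (x − 35.925)² + (y + 5.853)² = 84.7364632576²
eq1−eq2, eq1−eq3 (x²,y² cancel):
  -88.706·x − 19.174·y = 4460.308681
  -18.340·x − 40.776·y = 2393.121921
det = -88.706·-40.776 − -19.174·-18.340 = 3265.424696
x = (4460.308681·-40.776 − -19.174·2393.121921) / 3265.424696 = -41.644760
y = (-88.706·2393.121921 − 4460.308681·-18.340) / 3265.424696 = -39.958726
|P − Q| = √((-41.644760 − 26.383)² + (-39.958726 − 25.350)²) = 94.302735

94.303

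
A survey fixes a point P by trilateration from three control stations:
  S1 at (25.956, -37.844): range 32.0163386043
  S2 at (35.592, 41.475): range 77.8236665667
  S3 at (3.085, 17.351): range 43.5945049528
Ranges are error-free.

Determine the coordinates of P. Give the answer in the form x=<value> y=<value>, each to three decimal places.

x=-3.674 y=-25.716

eq1: (x − 25.956)² + (y + 37.844)² = 32.0163386043²
eq2: (x − 35.592)² + (y − 41.475)² = 77.8236665667²
eq3: (x − 3.085)² + (y − 17.351)² = 43.5945049528²
eq2−eq1, eq2−eq3 (x²,y² cancel):
  -19.272·x − 158.638·y = 4150.393323
  -65.014·x − 48.248·y = 1479.650553
det = -19.272·-48.248 − -158.638·-65.014 = -9383.855476
x = (4150.393323·-48.248 − -158.638·1479.650553) / -9383.855476 = -3.674463
y = (-19.272·1479.650553 − 4150.393323·-65.014) / -9383.855476 = -25.716279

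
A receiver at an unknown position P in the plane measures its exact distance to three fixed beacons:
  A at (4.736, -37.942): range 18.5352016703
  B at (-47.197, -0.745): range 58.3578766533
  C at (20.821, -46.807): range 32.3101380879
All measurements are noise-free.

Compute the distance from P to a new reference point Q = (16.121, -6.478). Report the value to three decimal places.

48.954

eq1: (x − 4.736)² + (y + 37.942)² = 18.5352016703²
eq2: (x + 47.197)² + (y + 0.745)² = 58.3578766533²
eq3: (x − 20.821)² + (y + 46.807)² = 32.3101380879²
eq2−eq3, eq2−eq1 (x²,y² cancel):
  136.036·x − 92.124·y = 2757.994200
  103.866·x − 74.394·y = 2296.001293
det = 136.036·-74.394 − -92.124·103.866 = -551.710800
x = (2757.994200·-74.394 − -92.124·2296.001293) / -551.710800 = -11.488995
y = (136.036·2296.001293 − 2757.994200·103.866) / -551.710800 = -46.903208
|P − Q| = √((-11.488995 − 16.121)² + (-46.903208 − -6.478)²) = 48.954154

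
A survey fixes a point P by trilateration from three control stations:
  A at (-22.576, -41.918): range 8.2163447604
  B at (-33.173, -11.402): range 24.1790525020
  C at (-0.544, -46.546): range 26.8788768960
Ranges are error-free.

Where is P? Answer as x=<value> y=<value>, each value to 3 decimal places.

eq1: (x + 22.576)² + (y + 41.918)² = 8.2163447604²
eq2: (x + 33.173)² + (y + 11.402)² = 24.1790525020²
eq3: (x + 0.544)² + (y + 46.546)² = 26.8788768960²
eq1−eq2, eq1−eq3 (x²,y² cancel):
  -21.194·x + 61.032·y = -1553.459226
  44.064·x − 9.256·y = -754.934150
det = -21.194·-9.256 − 61.032·44.064 = -2493.142384
x = (-1553.459226·-9.256 − 61.032·-754.934150) / -2493.142384 = -24.248098
y = (-21.194·-754.934150 − -1553.459226·44.064) / -2493.142384 = -33.873598

x=-24.248 y=-33.874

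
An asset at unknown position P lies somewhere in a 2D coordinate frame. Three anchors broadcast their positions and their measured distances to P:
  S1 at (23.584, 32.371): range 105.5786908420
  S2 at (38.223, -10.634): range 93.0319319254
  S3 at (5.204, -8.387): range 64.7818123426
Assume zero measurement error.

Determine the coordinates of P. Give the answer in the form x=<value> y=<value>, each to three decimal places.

eq1: (x − 23.584)² + (y − 32.371)² = 105.5786908420²
eq2: (x − 38.223)² + (y + 10.634)² = 93.0319319254²
eq3: (x − 5.204)² + (y + 8.387)² = 64.7818123426²
eq1−eq2, eq1−eq3 (x²,y² cancel):
  29.278·x − 86.010·y = 2461.912590
  -36.760·x − 81.516·y = 5443.513438
det = 29.278·-81.516 − -86.010·-36.760 = -5548.353048
x = (2461.912590·-81.516 − -86.010·5443.513438) / -5548.353048 = -48.214546
y = (29.278·5443.513438 − 2461.912590·-36.760) / -5548.353048 = -45.035904

x=-48.215 y=-45.036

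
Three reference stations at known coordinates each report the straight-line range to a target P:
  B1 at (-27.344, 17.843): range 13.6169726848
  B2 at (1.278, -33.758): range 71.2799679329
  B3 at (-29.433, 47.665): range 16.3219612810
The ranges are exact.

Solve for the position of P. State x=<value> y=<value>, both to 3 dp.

x=-27.489 y=31.459

eq1: (x + 27.344)² + (y − 17.843)² = 13.6169726848²
eq2: (x − 1.278)² + (y + 33.758)² = 71.2799679329²
eq3: (x + 29.433)² + (y − 47.665)² = 16.3219612810²
eq2−eq3, eq2−eq1 (x²,y² cancel):
  -61.422·x + 162.846·y = 6811.445274
  -57.244·x + 103.202·y = 4820.243020
det = -61.422·103.202 − 162.846·-57.244 = 2983.083180
x = (6811.445274·103.202 − 162.846·4820.243020) / 2983.083180 = -27.489183
y = (-61.422·4820.243020 − 6811.445274·-57.244) / 2983.083180 = 31.459199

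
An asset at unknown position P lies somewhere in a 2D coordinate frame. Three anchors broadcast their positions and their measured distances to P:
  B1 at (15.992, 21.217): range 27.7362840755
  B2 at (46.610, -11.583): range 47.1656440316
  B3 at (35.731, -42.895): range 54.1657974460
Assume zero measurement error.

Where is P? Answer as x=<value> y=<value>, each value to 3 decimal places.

eq1: (x − 15.992)² + (y − 21.217)² = 27.7362840755²
eq2: (x − 46.610)² + (y + 11.583)² = 47.1656440316²
eq3: (x − 35.731)² + (y + 42.895)² = 54.1657974460²
eq1−eq2, eq1−eq3 (x²,y² cancel):
  61.236·x − 65.600·y = 145.456313
  39.478·x − 128.224·y = 246.148074
det = 61.236·-128.224 − -65.600·39.478 = -5262.168064
x = (145.456313·-128.224 − -65.600·246.148074) / -5262.168064 = 0.475788
y = (61.236·246.148074 − 145.456313·39.478) / -5262.168064 = -1.773185

x=0.476 y=-1.773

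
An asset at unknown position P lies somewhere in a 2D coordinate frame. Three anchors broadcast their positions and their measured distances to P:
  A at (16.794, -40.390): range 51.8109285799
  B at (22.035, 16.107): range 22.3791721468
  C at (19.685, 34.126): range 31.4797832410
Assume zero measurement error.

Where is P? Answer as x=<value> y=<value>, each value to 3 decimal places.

x=0.846 y=8.905

eq1: (x − 16.794)² + (y + 40.390)² = 51.8109285799²
eq2: (x − 22.035)² + (y − 16.107)² = 22.3791721468²
eq3: (x − 19.685)² + (y − 34.126)² = 31.4797832410²
eq1−eq2, eq1−eq3 (x²,y² cancel):
  10.482·x + 112.994·y = 1015.131112
  5.782·x + 149.032·y = 1332.088132
det = 10.482·149.032 − 112.994·5.782 = 908.822116
x = (1015.131112·149.032 − 112.994·1332.088132) / 908.822116 = 0.846209
y = (10.482·1332.088132 − 1015.131112·5.782) / 908.822116 = 8.905439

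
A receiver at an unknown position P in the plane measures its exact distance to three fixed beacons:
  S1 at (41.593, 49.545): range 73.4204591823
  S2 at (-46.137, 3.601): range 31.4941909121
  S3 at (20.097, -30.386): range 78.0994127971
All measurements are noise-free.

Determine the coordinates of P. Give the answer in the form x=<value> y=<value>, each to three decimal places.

eq1: (x − 41.593)² + (y − 49.545)² = 73.4204591823²
eq2: (x + 46.137)² + (y − 3.601)² = 31.4941909121²
eq3: (x − 20.097)² + (y + 30.386)² = 78.0994127971²
eq2−eq3, eq2−eq1 (x²,y² cancel):
  132.468·x − 67.974·y = -5922.025783
  175.460·x + 91.888·y = -2355.585061
det = 132.468·91.888 − -67.974·175.460 = 24098.937624
x = (-5922.025783·91.888 − -67.974·-2355.585061) / 24098.937624 = -29.224593
y = (132.468·-2355.585061 − -5922.025783·175.460) / 24098.937624 = 30.168923

x=-29.225 y=30.169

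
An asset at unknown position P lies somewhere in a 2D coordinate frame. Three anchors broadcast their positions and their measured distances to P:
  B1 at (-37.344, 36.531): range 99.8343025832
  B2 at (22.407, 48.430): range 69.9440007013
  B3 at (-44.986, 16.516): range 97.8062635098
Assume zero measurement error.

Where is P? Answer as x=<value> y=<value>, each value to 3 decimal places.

eq1: (x + 37.344)² + (y − 36.531)² = 99.8343025832²
eq2: (x − 22.407)² + (y − 48.430)² = 69.9440007013²
eq3: (x + 44.986)² + (y − 16.516)² = 97.8062635098²
eq2−eq3, eq2−eq1 (x²,y² cancel):
  -134.786·x − 63.828·y = -5224.922045
  -119.502·x − 23.798·y = -5193.174990
det = -134.786·-23.798 − -63.828·-119.502 = -4419.936428
x = (-5224.922045·-23.798 − -63.828·-5193.174990) / -4419.936428 = 46.862049
y = (-134.786·-5193.174990 − -5224.922045·-119.502) / -4419.936428 = -17.099488

x=46.862 y=-17.099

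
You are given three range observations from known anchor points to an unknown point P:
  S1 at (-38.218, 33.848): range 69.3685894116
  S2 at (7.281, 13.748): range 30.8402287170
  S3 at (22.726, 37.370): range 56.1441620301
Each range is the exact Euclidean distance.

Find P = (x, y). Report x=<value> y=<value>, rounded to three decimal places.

x=8.915 y=-17.049

eq1: (x + 38.218)² + (y − 33.848)² = 69.3685894116²
eq2: (x − 7.281)² + (y − 13.748)² = 30.8402287170²
eq3: (x − 22.726)² + (y − 37.370)² = 56.1441620301²
eq1−eq3, eq1−eq2 (x²,y² cancel):
  121.888·x + 7.044·y = 966.519615
  90.998·x − 40.200·y = 1496.599327
det = 121.888·-40.200 − 7.044·90.998 = -5540.887512
x = (966.519615·-40.200 − 7.044·1496.599327) / -5540.887512 = 8.914842
y = (121.888·1496.599327 − 966.519615·90.998) / -5540.887512 = -17.048920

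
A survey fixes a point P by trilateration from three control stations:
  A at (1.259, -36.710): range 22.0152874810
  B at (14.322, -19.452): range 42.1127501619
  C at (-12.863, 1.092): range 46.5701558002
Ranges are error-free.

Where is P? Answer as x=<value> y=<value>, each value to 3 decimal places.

eq1: (x − 1.259)² + (y + 36.710)² = 22.0152874810²
eq2: (x − 14.322)² + (y + 19.452)² = 42.1127501619²
eq3: (x + 12.863)² + (y − 1.092)² = 46.5701558002²
eq1−eq2, eq1−eq3 (x²,y² cancel):
  26.126·x + 34.516·y = -2054.520036
  -28.244·x + 75.604·y = -2866.666476
det = 26.126·75.604 − 34.516·-28.244 = 2950.100008
x = (-2054.520036·75.604 − 34.516·-2866.666476) / 2950.100008 = -19.112597
y = (26.126·-2866.666476 − -2054.520036·-28.244) / 2950.100008 = -45.056911

x=-19.113 y=-45.057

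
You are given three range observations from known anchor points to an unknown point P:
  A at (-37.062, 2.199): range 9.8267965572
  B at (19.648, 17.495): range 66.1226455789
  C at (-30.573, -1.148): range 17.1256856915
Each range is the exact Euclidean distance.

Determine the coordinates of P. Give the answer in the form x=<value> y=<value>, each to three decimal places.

eq1: (x + 37.062)² + (y − 2.199)² = 9.8267965572²
eq2: (x − 19.648)² + (y − 17.495)² = 66.1226455789²
eq3: (x + 30.573)² + (y + 1.148)² = 17.1256856915²
eq1−eq3, eq1−eq2 (x²,y² cancel):
  12.978·x − 6.694·y = -639.124392
  113.420·x + 30.592·y = -4961.946844
det = 12.978·30.592 − -6.694·113.420 = 1156.256456
x = (-639.124392·30.592 − -6.694·-4961.946844) / 1156.256456 = -45.636386
y = (12.978·-4961.946844 − -639.124392·113.420) / 1156.256456 = 6.999608

x=-45.636 y=7.000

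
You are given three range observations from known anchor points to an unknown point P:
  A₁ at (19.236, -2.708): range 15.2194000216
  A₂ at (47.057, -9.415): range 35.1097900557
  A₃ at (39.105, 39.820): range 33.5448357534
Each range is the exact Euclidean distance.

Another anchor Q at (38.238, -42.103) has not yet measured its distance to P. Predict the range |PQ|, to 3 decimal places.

eq1: (x − 19.236)² + (y + 2.708)² = 15.2194000216²
eq2: (x − 47.057)² + (y + 9.415)² = 35.1097900557²
eq3: (x − 39.105)² + (y − 39.820)² = 33.5448357534²
eq2−eq3, eq2−eq1 (x²,y² cancel):
  -15.904·x + 98.470·y = 919.271303
  -55.642·x + 13.414·y = -924.579293
det = -15.904·13.414 − 98.470·-55.642 = 5265.731484
x = (919.271303·13.414 − 98.470·-924.579293) / 5265.731484 = 19.631542
y = (-15.904·-924.579293 − 919.271303·-55.642) / 5265.731484 = 12.506259
|P − Q| = √((19.631542 − 38.238)² + (12.506259 − -42.103)²) = 57.692040

57.692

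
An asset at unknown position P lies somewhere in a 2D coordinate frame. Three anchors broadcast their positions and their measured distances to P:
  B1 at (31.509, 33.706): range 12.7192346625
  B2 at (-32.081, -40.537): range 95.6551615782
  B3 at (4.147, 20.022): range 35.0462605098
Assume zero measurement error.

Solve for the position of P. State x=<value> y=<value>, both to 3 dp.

x=39.026 y=23.445

eq1: (x − 31.509)² + (y − 33.706)² = 12.7192346625²
eq2: (x + 32.081)² + (y + 40.537)² = 95.6551615782²
eq3: (x − 4.147)² + (y − 20.022)² = 35.0462605098²
eq3−eq1, eq3−eq2 (x²,y² cancel):
  54.724·x + 27.368·y = 2777.294869
  -72.456·x − 121.118·y = -5667.308724
det = 54.724·-121.118 − 27.368·-72.456 = -4645.085624
x = (2777.294869·-121.118 − 27.368·-5667.308724) / -4645.085624 = 39.025652
y = (54.724·-5667.308724 − 2777.294869·-72.456) / -4645.085624 = 23.445451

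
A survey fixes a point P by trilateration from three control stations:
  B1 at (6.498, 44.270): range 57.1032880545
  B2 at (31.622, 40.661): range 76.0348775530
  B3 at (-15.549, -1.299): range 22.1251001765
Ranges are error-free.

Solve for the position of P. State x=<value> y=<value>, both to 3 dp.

eq1: (x − 6.498)² + (y − 44.270)² = 57.1032880545²
eq2: (x − 31.622)² + (y − 40.661)² = 76.0348775530²
eq3: (x + 15.549)² + (y + 1.299)² = 22.1251001765²
eq1−eq3, eq1−eq2 (x²,y² cancel):
  -44.094·x − 91.138·y = 1012.667347
  50.248·x − 7.218·y = -1869.306197
det = -44.094·-7.218 − -91.138·50.248 = 4897.772716
x = (1012.667347·-7.218 − -91.138·-1869.306197) / 4897.772716 = -36.276543
y = (-44.094·-1869.306197 − 1012.667347·50.248) / 4897.772716 = 6.439800

x=-36.277 y=6.440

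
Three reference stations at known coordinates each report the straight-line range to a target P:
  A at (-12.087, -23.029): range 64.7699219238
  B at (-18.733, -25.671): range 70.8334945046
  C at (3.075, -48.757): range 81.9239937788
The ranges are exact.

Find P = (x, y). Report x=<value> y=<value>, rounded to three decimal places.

x=24.745 y=30.249

eq1: (x + 12.087)² + (y + 23.029)² = 64.7699219238²
eq2: (x + 18.733)² + (y + 25.671)² = 70.8334945046²
eq3: (x − 3.075)² + (y + 48.757)² = 81.9239937788²
eq3−eq2, eq3−eq1 (x²,y² cancel):
  -43.616·x + 46.172·y = 317.381669
  -30.324·x + 51.456·y = 806.127707
det = -43.616·51.456 − 46.172·-30.324 = -844.185168
x = (317.381669·51.456 − 46.172·806.127707) / -844.185168 = 24.744971
y = (-43.616·806.127707 − 317.381669·-30.324) / -844.185168 = 30.249032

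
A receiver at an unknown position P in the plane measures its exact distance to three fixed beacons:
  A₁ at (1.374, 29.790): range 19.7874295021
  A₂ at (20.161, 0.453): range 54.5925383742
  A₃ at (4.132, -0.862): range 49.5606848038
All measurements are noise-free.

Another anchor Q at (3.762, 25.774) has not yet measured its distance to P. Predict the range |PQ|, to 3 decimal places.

24.457

eq1: (x − 1.374)² + (y − 29.790)² = 19.7874295021²
eq2: (x − 20.161)² + (y − 0.453)² = 54.5925383742²
eq3: (x − 4.132)² + (y + 0.862)² = 49.5606848038²
eq2−eq3, eq2−eq1 (x²,y² cancel):
  -32.058·x − 2.630·y = 135.229106
  -37.574·x + 58.674·y = 3071.463726
det = -32.058·58.674 − -2.630·-37.574 = -1979.790712
x = (135.229106·58.674 − -2.630·3071.463726) / -1979.790712 = -8.087917
y = (-32.058·3071.463726 − 135.229106·-37.574) / -1979.790712 = 47.168564
|P − Q| = √((-8.087917 − 3.762)² + (47.168564 − 25.774)²) = 24.457063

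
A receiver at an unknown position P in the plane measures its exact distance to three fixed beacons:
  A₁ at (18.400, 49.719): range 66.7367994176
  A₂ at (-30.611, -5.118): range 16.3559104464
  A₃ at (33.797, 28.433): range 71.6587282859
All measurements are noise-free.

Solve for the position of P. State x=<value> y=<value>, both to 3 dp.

x=-35.573 y=10.467

eq1: (x − 18.400)² + (y − 49.719)² = 66.7367994176²
eq2: (x + 30.611)² + (y + 5.118)² = 16.3559104464²
eq3: (x − 33.797)² + (y − 28.433)² = 71.6587282859²
eq3−eq1, eq3−eq2 (x²,y² cancel):
  -30.794·x + 42.572·y = 1541.039206
  -128.816·x − 67.102·y = 3880.012080
det = -30.794·-67.102 − 42.572·-128.816 = 7550.293740
x = (1541.039206·-67.102 − 42.572·3880.012080) / 7550.293740 = -35.573012
y = (-30.794·3880.012080 − 1541.039206·-128.816) / 7550.293740 = 10.467065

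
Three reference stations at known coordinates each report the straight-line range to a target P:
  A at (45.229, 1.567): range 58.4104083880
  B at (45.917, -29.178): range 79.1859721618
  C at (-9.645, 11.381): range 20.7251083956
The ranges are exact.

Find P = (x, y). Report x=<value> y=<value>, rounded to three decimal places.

eq1: (x − 45.229)² + (y − 1.567)² = 58.4104083880²
eq2: (x − 45.917)² + (y + 29.178)² = 79.1859721618²
eq3: (x + 9.645)² + (y − 11.381)² = 20.7251083956²
eq3−eq2, eq3−eq1 (x²,y² cancel):
  111.124·x − 81.118·y = -3103.714682
  109.748·x − 19.628·y = -1156.680946
det = 111.124·-19.628 − -81.118·109.748 = 6721.396392
x = (-3103.714682·-19.628 − -81.118·-1156.680946) / 6721.396392 = -4.895996
y = (111.124·-1156.680946 − -3103.714682·109.748) / 6721.396392 = 31.554673

x=-4.896 y=31.555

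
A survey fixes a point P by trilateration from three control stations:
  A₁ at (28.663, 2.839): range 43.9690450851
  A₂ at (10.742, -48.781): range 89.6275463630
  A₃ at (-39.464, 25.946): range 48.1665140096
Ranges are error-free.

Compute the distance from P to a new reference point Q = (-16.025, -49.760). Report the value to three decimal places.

eq1: (x − 28.663)² + (y − 2.839)² = 43.9690450851²
eq2: (x − 10.742)² + (y + 48.781)² = 89.6275463630²
eq3: (x + 39.464)² + (y − 25.946)² = 48.1665140096²
eq3−eq2, eq3−eq1 (x²,y² cancel):
  100.412·x − 149.454·y = -5448.709682
  136.254·x − 46.214·y = -1014.238576
det = 100.412·-46.214 − -149.454·136.254 = 15723.265148
x = (-5448.709682·-46.214 − -149.454·-1014.238576) / 15723.265148 = 6.374290
y = (100.412·-1014.238576 − -5448.709682·136.254) / 15723.265148 = 40.740060
|P − Q| = √((6.374290 − -16.025)² + (40.740060 − -49.760)²) = 93.230838

93.231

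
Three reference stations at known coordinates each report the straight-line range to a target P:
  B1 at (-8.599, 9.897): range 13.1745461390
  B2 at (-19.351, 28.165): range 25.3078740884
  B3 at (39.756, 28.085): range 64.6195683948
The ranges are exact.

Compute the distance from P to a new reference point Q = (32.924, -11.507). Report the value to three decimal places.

eq1: (x + 8.599)² + (y − 9.897)² = 13.1745461390²
eq2: (x + 19.351)² + (y − 28.165)² = 25.3078740884²
eq3: (x − 39.756)² + (y − 28.085)² = 64.6195683948²
eq1−eq3, eq1−eq2 (x²,y² cancel):
  96.710·x + 36.376·y = -1804.706603
  -21.504·x + 36.536·y = 528.915191
det = 96.710·36.536 − 36.376·-21.504 = 4315.626064
x = (-1804.706603·36.536 − 36.376·528.915191) / 4315.626064 = -19.736784
y = (96.710·528.915191 − -1804.706603·-21.504) / 4315.626064 = 2.860066
|P − Q| = √((-19.736784 − 32.924)² + (2.860066 − -11.507)²) = 54.585445

54.585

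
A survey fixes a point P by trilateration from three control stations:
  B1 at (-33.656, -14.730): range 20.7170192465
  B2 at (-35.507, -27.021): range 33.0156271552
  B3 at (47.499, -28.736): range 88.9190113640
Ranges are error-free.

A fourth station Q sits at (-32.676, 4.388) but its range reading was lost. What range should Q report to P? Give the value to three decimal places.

eq1: (x + 33.656)² + (y + 14.730)² = 20.7170192465²
eq2: (x + 35.507)² + (y + 27.021)² = 33.0156271552²
eq3: (x − 47.499)² + (y + 28.736)² = 88.9190113640²
eq3−eq2, eq3−eq1 (x²,y² cancel):
  -166.012·x + 3.430·y = 5725.527738
  -162.310·x + 28.012·y = 5745.182234
det = -166.012·28.012 − 3.430·-162.310 = -4093.604844
x = (5725.527738·28.012 − 3.430·5745.182234) / -4093.604844 = -34.365190
y = (-166.012·5745.182234 − 5725.527738·-162.310) / -4093.604844 = 5.974877
|P − Q| = √((-34.365190 − -32.676)² + (5.974877 − 4.388)²) = 2.317659

2.318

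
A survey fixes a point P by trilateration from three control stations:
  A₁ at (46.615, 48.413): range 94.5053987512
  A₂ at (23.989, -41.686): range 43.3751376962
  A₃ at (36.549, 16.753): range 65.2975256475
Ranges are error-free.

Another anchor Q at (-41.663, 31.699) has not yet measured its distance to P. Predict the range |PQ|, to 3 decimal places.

eq1: (x − 46.615)² + (y − 48.413)² = 94.5053987512²
eq2: (x − 23.989)² + (y + 41.686)² = 43.3751376962²
eq3: (x − 36.549)² + (y − 16.753)² = 65.2975256475²
eq3−eq2, eq3−eq1 (x²,y² cancel):
  -25.120·x − 116.878·y = 3079.066593
  20.132·x + 63.320·y = -1767.219153
det = -25.120·63.320 − -116.878·20.132 = 762.389496
x = (3079.066593·63.320 − -116.878·-1767.219153) / 762.389496 = -15.192423
y = (-25.120·-1767.219153 − 3079.066593·20.132) / 762.389496 = -23.079048
|P − Q| = √((-15.192423 − -41.663)² + (-23.079048 − 31.699)²) = 60.838524

60.839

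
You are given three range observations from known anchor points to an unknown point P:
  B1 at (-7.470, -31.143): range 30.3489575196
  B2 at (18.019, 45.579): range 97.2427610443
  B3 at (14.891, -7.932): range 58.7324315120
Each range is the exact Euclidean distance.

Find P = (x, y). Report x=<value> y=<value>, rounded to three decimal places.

eq1: (x + 7.470)² + (y + 31.143)² = 30.3489575196²
eq2: (x − 18.019)² + (y − 45.579)² = 97.2427610443²
eq3: (x − 14.891)² + (y + 7.932)² = 58.7324315120²
eq3−eq2, eq3−eq1 (x²,y² cancel):
  6.256·x + 107.022·y = -3889.184967
  -44.722·x − 46.422·y = 3269.468133
det = 6.256·-46.422 − 107.022·-44.722 = 4495.821852
x = (-3889.184967·-46.422 − 107.022·3269.468133) / 4495.821852 = -37.670815
y = (6.256·3269.468133 − -3889.184967·-44.722) / 4495.821852 = -34.137994

x=-37.671 y=-34.138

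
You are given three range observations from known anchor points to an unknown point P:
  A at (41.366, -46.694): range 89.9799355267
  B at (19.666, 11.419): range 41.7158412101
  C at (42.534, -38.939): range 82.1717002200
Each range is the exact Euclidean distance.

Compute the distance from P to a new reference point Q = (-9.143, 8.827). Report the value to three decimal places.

65.600

eq1: (x − 41.366)² + (y + 46.694)² = 89.9799355267²
eq2: (x − 19.666)² + (y − 11.419)² = 41.7158412101²
eq3: (x − 42.534)² + (y + 38.939)² = 82.1717002200²
eq3−eq1, eq3−eq2 (x²,y² cancel):
  -2.336·x − 15.510·y = -778.111765
  -45.736·x + 100.716·y = 2203.735149
det = -2.336·100.716 − -15.510·-45.736 = -944.637936
x = (-778.111765·100.716 − -15.510·2203.735149) / -944.637936 = 46.778105
y = (-2.336·2203.735149 − -778.111765·-45.736) / -944.637936 = 43.123025
|P − Q| = √((46.778105 − -9.143)² + (43.123025 − 8.827)²) = 65.600208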